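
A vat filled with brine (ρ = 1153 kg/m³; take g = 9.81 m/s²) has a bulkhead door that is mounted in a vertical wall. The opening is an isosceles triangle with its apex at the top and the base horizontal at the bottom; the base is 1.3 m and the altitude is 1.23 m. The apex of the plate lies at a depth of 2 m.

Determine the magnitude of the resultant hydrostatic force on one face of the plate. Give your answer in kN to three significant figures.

γ = ρg = 1153 × 9.81 / 1000 = 11.31093 kN/m³.
With the apex up, the centroid sits 2h/3 = 2 × 1.23/3 = 0.82 m below the apex, so the centroid depth is h_c = 2 + 0.82 = 2.82 m.
A = ½ × 1.3 × 1.23 = 0.7995 m².
Resultant F = γ·h_c·A = 11.31093 × 2.82 × 0.7995 = 25.5015 kN.

F ≈ 25.5 kN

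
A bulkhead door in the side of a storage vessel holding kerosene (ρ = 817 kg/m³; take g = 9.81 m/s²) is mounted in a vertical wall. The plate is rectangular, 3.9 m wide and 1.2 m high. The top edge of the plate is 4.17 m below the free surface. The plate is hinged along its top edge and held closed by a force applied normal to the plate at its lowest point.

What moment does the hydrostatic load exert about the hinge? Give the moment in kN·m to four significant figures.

M ≈ 111.9 kN·m

γ = ρg = 817 × 9.81 / 1000 = 8.01477 kN/m³.
The centroid lies 1.2/2 = 0.6 m below the top edge, so the centroid depth is h_c = 4.17 + 0.6 = 4.77 m.
A = 3.9 × 1.2 = 4.68 m².
Resultant F = γ·h_c·A = 8.01477 × 4.77 × 4.68 = 178.919 kN.
I_c = b·h³/12 = 3.9 × 1.2³/12 = 0.5616 m⁴.
Centre of pressure: y_p = y_c + I_c/(y_c·A) = 4.77 + 0.5616/(4.77 × 4.68) = 4.77 + 0.0251572 = 4.79516 m along the plane.
The resultant acts 0.6 + 0.0251572 = 0.625157 m (along the plate) below the hinge at the top edge, so the moment about the hinge is M = F × 0.625157 = 178.919 × 0.625157 = 111.852 kN·m.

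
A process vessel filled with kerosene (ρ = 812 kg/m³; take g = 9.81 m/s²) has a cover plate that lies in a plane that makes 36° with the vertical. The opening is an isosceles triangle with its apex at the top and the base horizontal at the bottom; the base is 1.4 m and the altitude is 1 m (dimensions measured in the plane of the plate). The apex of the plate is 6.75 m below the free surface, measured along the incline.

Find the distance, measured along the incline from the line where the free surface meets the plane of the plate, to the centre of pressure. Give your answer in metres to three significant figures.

γ = ρg = 812 × 9.81 / 1000 = 7.96572 kN/m³.
The plate makes 36° with the vertical, i.e. θ = 90° − 36° = 54° to the horizontal. Measuring y along the incline from the free-surface line, vertical depth h = y·sinθ with sinθ = 0.809017.
With the apex up, the centroid sits 2h/3 = 2 × 1/3 = 0.666667 m below the apex, so y_c = 6.75 + 0.666667 = 7.41667 m and h_c = 7.41667 × 0.809017 = 6.00021 m.
A = ½ × 1.4 × 1 = 0.7 m².
Resultant F = γ·h_c·A = 7.96572 × 6.00021 × 0.7 = 33.4572 kN.
I_c = b·h³/36 = 1.4 × 1³/36 = 0.0388889 m⁴.
Centre of pressure: y_p = y_c + I_c/(y_c·A) = 7.41667 + 0.0388889/(7.41667 × 0.7) = 7.41667 + 0.00749064 = 7.42416 m along the plane.

y_p = 7.42 m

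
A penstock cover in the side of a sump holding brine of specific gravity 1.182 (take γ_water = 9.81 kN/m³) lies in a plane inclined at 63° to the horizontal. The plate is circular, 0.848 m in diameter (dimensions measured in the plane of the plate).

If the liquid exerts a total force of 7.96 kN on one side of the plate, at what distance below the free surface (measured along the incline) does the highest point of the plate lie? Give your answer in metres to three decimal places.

y_top ≈ 0.940 m

γ = 1.182 × 9.81 = 11.59542 kN/m³.
A = π(0.424)² = 0.564783 m².
From F = γ·h_c·A, the centroid depth is h_c = 7.96/(11.59542 × 0.564783) = 1.21547 m.
Let θ = 63° be the plate's angle to the horizontal; measure y along the incline from where the plane meets the free surface. Vertical depth h = y·sinθ with sinθ = 0.891007.
Along the incline, y_c = h_c/sinθ = 1.21547/0.891007 = 1.36415 m.
The centroid is at the centre, 0.424 m below the top of the plate, so the highest point sits at y_top = 1.36415 − 0.424 = 0.94015 m along the incline.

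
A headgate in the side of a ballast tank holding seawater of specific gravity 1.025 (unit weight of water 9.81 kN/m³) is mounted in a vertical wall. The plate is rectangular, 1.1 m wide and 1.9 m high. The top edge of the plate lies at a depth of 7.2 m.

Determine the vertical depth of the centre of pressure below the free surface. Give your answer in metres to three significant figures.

h_p = 8.19 m

γ = 1.025 × 9.81 = 10.05525 kN/m³.
The centroid lies 1.9/2 = 0.95 m below the top edge, so the centroid depth is h_c = 7.2 + 0.95 = 8.15 m.
A = 1.1 × 1.9 = 2.09 m².
Resultant F = γ·h_c·A = 10.05525 × 8.15 × 2.09 = 171.276 kN.
I_c = b·h³/12 = 1.1 × 1.9³/12 = 0.628742 m⁴.
Centre of pressure: y_p = y_c + I_c/(y_c·A) = 8.15 + 0.628742/(8.15 × 2.09) = 8.15 + 0.0369121 = 8.18691 m along the plane.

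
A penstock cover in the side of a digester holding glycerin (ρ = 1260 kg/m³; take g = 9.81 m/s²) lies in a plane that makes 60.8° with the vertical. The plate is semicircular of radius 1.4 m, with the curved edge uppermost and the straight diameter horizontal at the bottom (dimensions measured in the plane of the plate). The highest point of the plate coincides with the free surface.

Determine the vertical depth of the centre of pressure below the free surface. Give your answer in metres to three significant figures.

h_p = 0.476 m

γ = ρg = 1260 × 9.81 / 1000 = 12.3606 kN/m³.
The plate makes 60.8° with the vertical, i.e. θ = 90° − 60.8° = 29.2° to the horizontal. Measuring y along the incline from the free-surface line, vertical depth h = y·sinθ with sinθ = 0.487860.
The centroid lies 4r/(3π) = 0.594178 m above the diameter, so r − 4r/(3π) = 1.4 − 0.594178 = 0.805822 m below the topmost point, so y_c = 0.805822 m and h_c = 0.805822 × 0.487860 = 0.393128 m.
A = πr²/2 = π × 1.4²/2 = 3.07876 m².
Resultant F = γ·h_c·A = 12.3606 × 0.393128 × 3.07876 = 14.9606 kN.
I_c = (π/8 − 8/(9π))·r⁴ = 0.109757 × 1.4⁴ = 0.421642 m⁴.
Centre of pressure: y_p = y_c + I_c/(y_c·A) = 0.805822 + 0.421642/(0.805822 × 3.07876) = 0.805822 + 0.169953 = 0.975775 m along the plane.
Vertically, h_p = y_p·sinθ = 0.975775 × 0.487860 = 0.476042 m.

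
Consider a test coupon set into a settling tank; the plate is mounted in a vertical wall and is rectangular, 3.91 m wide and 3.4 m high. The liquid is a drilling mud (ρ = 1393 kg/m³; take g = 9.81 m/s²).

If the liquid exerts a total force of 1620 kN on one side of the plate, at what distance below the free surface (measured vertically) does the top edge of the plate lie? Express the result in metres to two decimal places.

d_top ≈ 7.22 m

γ = ρg = 1393 × 9.81 / 1000 = 13.66533 kN/m³.
A = 3.91 × 3.4 = 13.294 m².
From F = γ·h_c·A, the centroid depth is h_c = 1620/(13.66533 × 13.294) = 8.91742 m.
The centroid lies 3.4/2 = 1.7 m below the top edge, so the top edge sits at h_top = 8.91742 − 1.7 = 7.21742 m below the surface.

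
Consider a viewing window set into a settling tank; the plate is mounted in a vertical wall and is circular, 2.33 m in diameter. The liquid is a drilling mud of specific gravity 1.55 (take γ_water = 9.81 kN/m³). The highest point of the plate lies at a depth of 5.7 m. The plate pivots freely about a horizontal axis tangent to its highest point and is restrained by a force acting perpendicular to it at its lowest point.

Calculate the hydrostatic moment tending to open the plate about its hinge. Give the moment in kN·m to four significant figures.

γ = 1.55 × 9.81 = 15.2055 kN/m³.
The centroid is at the centre, 1.165 m below the top of the plate, so the centroid depth is h_c = 5.7 + 1.165 = 6.865 m.
A = π(1.165)² = 4.26385 m².
Resultant F = γ·h_c·A = 15.2055 × 6.865 × 4.26385 = 445.085 kN.
I_c = πr⁴/4 = π × 1.165⁴/4 = 1.44675 m⁴.
Centre of pressure: y_p = y_c + I_c/(y_c·A) = 6.865 + 1.44675/(6.865 × 4.26385) = 6.865 + 0.0494255 = 6.91443 m along the plane.
The resultant acts 1.165 + 0.0494255 = 1.21443 m (along the plate) below the hinge at the top edge, so the moment about the hinge is M = F × 1.21443 = 445.085 × 1.21443 = 540.525 kN·m.

M ≈ 540.5 kN·m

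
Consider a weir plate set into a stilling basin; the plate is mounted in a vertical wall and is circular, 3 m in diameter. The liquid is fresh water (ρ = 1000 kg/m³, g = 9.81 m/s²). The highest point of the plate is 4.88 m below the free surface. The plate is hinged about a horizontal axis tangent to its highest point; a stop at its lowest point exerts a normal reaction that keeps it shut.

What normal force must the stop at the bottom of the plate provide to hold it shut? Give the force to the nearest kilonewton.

P ≈ 234 kN

γ = ρg = 1000 × 9.81 = 9810 N/m³ = 9.81 kN/m³.
The centroid is at the centre, 1.5 m below the top of the plate, so the centroid depth is h_c = 4.88 + 1.5 = 6.38 m.
A = π(1.5)² = 7.06858 m².
Resultant F = γ·h_c·A = 9.81 × 6.38 × 7.06858 = 442.407 kN.
I_c = πr⁴/4 = π × 1.5⁴/4 = 3.97608 m⁴.
Centre of pressure: y_p = y_c + I_c/(y_c·A) = 6.38 + 3.97608/(6.38 × 7.06858) = 6.38 + 0.0881662 = 6.46817 m along the plane.
The resultant acts 1.5 + 0.0881662 = 1.58817 m (along the plate) below the hinge at the top edge, so the moment about the hinge is M = F × 1.58817 = 442.407 × 1.58817 = 702.618 kN·m.
A normal force at the bottom, 3 m from the hinge, must supply this moment: P = 702.618/3 = 234.206 kN.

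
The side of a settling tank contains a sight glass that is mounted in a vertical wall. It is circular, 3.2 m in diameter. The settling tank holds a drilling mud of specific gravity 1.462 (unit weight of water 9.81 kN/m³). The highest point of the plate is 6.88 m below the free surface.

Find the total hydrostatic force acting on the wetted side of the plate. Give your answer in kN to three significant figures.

γ = 1.462 × 9.81 = 14.34222 kN/m³.
The centroid is at the centre, 1.6 m below the top of the plate, so the centroid depth is h_c = 6.88 + 1.6 = 8.48 m.
A = π(1.6)² = 8.04248 m².
Resultant F = γ·h_c·A = 14.34222 × 8.48 × 8.04248 = 978.143 kN.

F ≈ 978 kN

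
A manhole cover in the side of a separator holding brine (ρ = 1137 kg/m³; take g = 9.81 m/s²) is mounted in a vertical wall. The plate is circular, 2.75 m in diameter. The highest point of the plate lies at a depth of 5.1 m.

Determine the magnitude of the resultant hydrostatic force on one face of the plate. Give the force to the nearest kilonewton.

γ = ρg = 1137 × 9.81 / 1000 = 11.15397 kN/m³.
The centroid is at the centre, 1.375 m below the top of the plate, so the centroid depth is h_c = 5.1 + 1.375 = 6.475 m.
A = π(1.375)² = 5.93957 m².
Resultant F = γ·h_c·A = 11.15397 × 6.475 × 5.93957 = 428.967 kN.

F ≈ 429 kN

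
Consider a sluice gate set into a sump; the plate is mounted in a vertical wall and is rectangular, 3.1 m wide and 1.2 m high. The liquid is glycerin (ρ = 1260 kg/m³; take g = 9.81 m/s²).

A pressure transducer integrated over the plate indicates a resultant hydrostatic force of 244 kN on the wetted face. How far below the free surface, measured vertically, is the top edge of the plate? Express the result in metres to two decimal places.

γ = ρg = 1260 × 9.81 / 1000 = 12.3606 kN/m³.
A = 3.1 × 1.2 = 3.72 m².
From F = γ·h_c·A, the centroid depth is h_c = 244/(12.3606 × 3.72) = 5.30649 m.
The centroid lies 1.2/2 = 0.6 m below the top edge, so the top edge sits at h_top = 5.30649 − 0.6 = 4.70649 m below the surface.

d_top ≈ 4.71 m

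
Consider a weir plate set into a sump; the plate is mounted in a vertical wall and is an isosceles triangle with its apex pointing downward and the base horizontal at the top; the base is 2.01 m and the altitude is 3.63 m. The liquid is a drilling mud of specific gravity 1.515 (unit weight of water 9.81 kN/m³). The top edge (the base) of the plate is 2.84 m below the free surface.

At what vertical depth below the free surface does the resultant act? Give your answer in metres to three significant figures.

h_p = 4.23 m

γ = 1.515 × 9.81 = 14.86215 kN/m³.
With the apex down, the centroid sits h/3 = 3.63/3 = 1.21 m below the base (the top edge), so the centroid depth is h_c = 2.84 + 1.21 = 4.05 m.
A = ½ × 2.01 × 3.63 = 3.64815 m².
Resultant F = γ·h_c·A = 14.86215 × 4.05 × 3.64815 = 219.588 kN.
I_c = b·h³/36 = 2.01 × 3.63³/36 = 2.67063 m⁴.
Centre of pressure: y_p = y_c + I_c/(y_c·A) = 4.05 + 2.67063/(4.05 × 3.64815) = 4.05 + 0.180753 = 4.23075 m along the plane.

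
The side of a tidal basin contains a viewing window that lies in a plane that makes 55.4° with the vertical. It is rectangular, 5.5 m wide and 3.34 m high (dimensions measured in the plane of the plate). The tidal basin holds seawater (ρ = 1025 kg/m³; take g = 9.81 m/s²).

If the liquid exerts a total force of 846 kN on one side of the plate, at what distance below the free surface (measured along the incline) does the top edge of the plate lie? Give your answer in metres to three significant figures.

y_top ≈ 6.40 m

γ = ρg = 1025 × 9.81 / 1000 = 10.05525 kN/m³.
A = 5.5 × 3.34 = 18.37 m².
From F = γ·h_c·A, the centroid depth is h_c = 846/(10.05525 × 18.37) = 4.58003 m.
The plate makes 55.4° with the vertical, i.e. θ = 90° − 55.4° = 34.6° to the horizontal. Measuring y along the incline from the free-surface line, vertical depth h = y·sinθ with sinθ = 0.567844.
Along the incline, y_c = h_c/sinθ = 4.58003/0.567844 = 8.06565 m.
The centroid lies 3.34/2 = 1.67 m below the top edge, so the top edge sits at y_top = 8.06565 − 1.67 = 6.39565 m along the incline.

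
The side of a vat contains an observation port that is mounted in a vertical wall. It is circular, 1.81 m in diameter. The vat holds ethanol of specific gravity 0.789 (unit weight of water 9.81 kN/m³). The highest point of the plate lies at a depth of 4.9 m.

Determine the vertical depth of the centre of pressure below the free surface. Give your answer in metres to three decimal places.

h_p = 5.840 m

γ = 0.789 × 9.81 = 7.74009 kN/m³.
The centroid is at the centre, 0.905 m below the top of the plate, so the centroid depth is h_c = 4.9 + 0.905 = 5.805 m.
A = π(0.905)² = 2.57304 m².
Resultant F = γ·h_c·A = 7.74009 × 5.805 × 2.57304 = 115.61 kN.
I_c = πr⁴/4 = π × 0.905⁴/4 = 0.526847 m⁴.
Centre of pressure: y_p = y_c + I_c/(y_c·A) = 5.805 + 0.526847/(5.805 × 2.57304) = 5.805 + 0.0352725 = 5.84027 m along the plane.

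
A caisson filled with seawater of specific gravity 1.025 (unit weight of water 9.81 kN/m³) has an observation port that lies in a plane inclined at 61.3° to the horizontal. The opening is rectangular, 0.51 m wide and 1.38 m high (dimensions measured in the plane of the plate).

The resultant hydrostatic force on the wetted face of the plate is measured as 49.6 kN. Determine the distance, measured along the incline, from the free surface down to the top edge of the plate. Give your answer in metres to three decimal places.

γ = 1.025 × 9.81 = 10.05525 kN/m³.
A = 0.51 × 1.38 = 0.7038 m².
From F = γ·h_c·A, the centroid depth is h_c = 49.6/(10.05525 × 0.7038) = 7.00873 m.
Let θ = 61.3° be the plate's angle to the horizontal; measure y along the incline from where the plane meets the free surface. Vertical depth h = y·sinθ with sinθ = 0.877146.
Along the incline, y_c = h_c/sinθ = 7.00873/0.877146 = 7.99038 m.
The centroid lies 1.38/2 = 0.69 m below the top edge, so the top edge sits at y_top = 7.99038 − 0.69 = 7.30038 m along the incline.

y_top ≈ 7.300 m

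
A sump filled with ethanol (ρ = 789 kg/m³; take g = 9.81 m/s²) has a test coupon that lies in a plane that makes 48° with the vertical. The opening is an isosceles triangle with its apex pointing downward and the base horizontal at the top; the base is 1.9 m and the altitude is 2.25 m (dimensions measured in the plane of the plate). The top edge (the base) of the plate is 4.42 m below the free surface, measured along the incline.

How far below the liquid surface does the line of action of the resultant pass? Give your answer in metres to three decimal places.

h_p = 3.496 m

γ = ρg = 789 × 9.81 / 1000 = 7.74009 kN/m³.
The plate makes 48° with the vertical, i.e. θ = 90° − 48° = 42° to the horizontal. Measuring y along the incline from the free-surface line, vertical depth h = y·sinθ with sinθ = 0.669131.
With the apex down, the centroid sits h/3 = 2.25/3 = 0.75 m below the base (the top edge), so y_c = 4.42 + 0.75 = 5.17 m and h_c = 5.17 × 0.669131 = 3.45941 m.
A = ½ × 1.9 × 2.25 = 2.1375 m².
Resultant F = γ·h_c·A = 7.74009 × 3.45941 × 2.1375 = 57.234 kN.
I_c = b·h³/36 = 1.9 × 2.25³/36 = 0.601172 m⁴.
Centre of pressure: y_p = y_c + I_c/(y_c·A) = 5.17 + 0.601172/(5.17 × 2.1375) = 5.17 + 0.0544004 = 5.2244 m along the plane.
Vertically, h_p = y_p·sinθ = 5.2244 × 0.669131 = 3.49581 m.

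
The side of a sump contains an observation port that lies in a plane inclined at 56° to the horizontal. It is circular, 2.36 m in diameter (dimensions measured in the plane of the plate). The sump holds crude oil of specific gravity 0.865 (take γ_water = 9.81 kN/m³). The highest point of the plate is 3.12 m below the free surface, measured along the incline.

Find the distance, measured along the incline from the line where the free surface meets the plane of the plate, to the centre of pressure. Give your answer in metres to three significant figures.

γ = 0.865 × 9.81 = 8.48565 kN/m³.
Let θ = 56° be the plate's angle to the horizontal; measure y along the incline from where the plane meets the free surface. Vertical depth h = y·sinθ with sinθ = 0.829038.
The centroid is at the centre, 1.18 m below the top of the plate, so y_c = 3.12 + 1.18 = 4.3 m and h_c = 4.3 × 0.829038 = 3.56486 m.
A = π(1.18)² = 4.37435 m².
Resultant F = γ·h_c·A = 8.48565 × 3.56486 × 4.37435 = 132.325 kN.
I_c = πr⁴/4 = π × 1.18⁴/4 = 1.52271 m⁴.
Centre of pressure: y_p = y_c + I_c/(y_c·A) = 4.3 + 1.52271/(4.3 × 4.37435) = 4.3 + 0.0809534 = 4.38095 m along the plane.

y_p = 4.38 m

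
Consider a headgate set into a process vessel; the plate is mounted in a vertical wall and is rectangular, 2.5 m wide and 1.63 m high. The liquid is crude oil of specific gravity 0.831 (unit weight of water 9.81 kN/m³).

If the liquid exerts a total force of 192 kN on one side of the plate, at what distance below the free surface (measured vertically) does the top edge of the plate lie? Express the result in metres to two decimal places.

γ = 0.831 × 9.81 = 8.15211 kN/m³.
A = 2.5 × 1.63 = 4.075 m².
From F = γ·h_c·A, the centroid depth is h_c = 192/(8.15211 × 4.075) = 5.77968 m.
The centroid lies 1.63/2 = 0.815 m below the top edge, so the top edge sits at h_top = 5.77968 − 0.815 = 4.96468 m below the surface.

d_top ≈ 4.96 m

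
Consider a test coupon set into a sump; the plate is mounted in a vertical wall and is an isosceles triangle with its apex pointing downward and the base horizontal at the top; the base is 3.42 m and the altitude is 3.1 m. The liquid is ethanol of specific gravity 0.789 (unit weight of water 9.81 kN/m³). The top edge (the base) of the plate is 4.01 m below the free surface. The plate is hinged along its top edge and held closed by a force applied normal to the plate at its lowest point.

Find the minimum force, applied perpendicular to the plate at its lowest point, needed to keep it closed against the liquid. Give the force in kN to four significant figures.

P ≈ 76.04 kN

γ = 0.789 × 9.81 = 7.74009 kN/m³.
With the apex down, the centroid sits h/3 = 3.1/3 = 1.03333 m below the base (the top edge), so the centroid depth is h_c = 4.01 + 1.03333 = 5.04333 m.
A = ½ × 3.42 × 3.1 = 5.301 m².
Resultant F = γ·h_c·A = 7.74009 × 5.04333 × 5.301 = 206.929 kN.
I_c = b·h³/36 = 3.42 × 3.1³/36 = 2.83015 m⁴.
Centre of pressure: y_p = y_c + I_c/(y_c·A) = 5.04333 + 2.83015/(5.04333 × 5.301) = 5.04333 + 0.105861 = 5.14919 m along the plane.
The resultant acts 1.03333 + 0.105861 = 1.13919 m (along the plate) below the hinge at the top edge, so the moment about the hinge is M = F × 1.13919 = 206.929 × 1.13919 = 235.731 kN·m.
A normal force at the bottom, 3.1 m from the hinge, must supply this moment: P = 235.731/3.1 = 76.0423 kN.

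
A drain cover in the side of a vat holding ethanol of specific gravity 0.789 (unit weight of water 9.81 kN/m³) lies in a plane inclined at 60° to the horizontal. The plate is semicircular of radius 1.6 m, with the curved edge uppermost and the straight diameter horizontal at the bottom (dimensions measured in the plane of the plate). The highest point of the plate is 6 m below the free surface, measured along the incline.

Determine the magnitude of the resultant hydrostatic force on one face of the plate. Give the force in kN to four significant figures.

F ≈ 186.6 kN

γ = 0.789 × 9.81 = 7.74009 kN/m³.
Let θ = 60° be the plate's angle to the horizontal; measure y along the incline from where the plane meets the free surface. Vertical depth h = y·sinθ with sinθ = 0.866025.
The centroid lies 4r/(3π) = 0.679061 m above the diameter, so r − 4r/(3π) = 1.6 − 0.679061 = 0.920939 m below the topmost point, so y_c = 6 + 0.920939 = 6.92094 m and h_c = 6.92094 × 0.866025 = 5.99371 m.
A = πr²/2 = π × 1.6²/2 = 4.02124 m².
Resultant F = γ·h_c·A = 7.74009 × 5.99371 × 4.02124 = 186.553 kN.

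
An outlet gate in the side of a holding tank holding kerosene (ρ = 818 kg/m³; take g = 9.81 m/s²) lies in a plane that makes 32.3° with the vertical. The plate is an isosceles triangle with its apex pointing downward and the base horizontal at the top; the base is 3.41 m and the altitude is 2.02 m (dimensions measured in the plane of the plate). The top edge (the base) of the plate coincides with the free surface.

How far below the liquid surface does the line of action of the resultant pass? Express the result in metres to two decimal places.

γ = ρg = 818 × 9.81 / 1000 = 8.02458 kN/m³.
The plate makes 32.3° with the vertical, i.e. θ = 90° − 32.3° = 57.7° to the horizontal. Measuring y along the incline from the free-surface line, vertical depth h = y·sinθ with sinθ = 0.845262.
With the apex down, the centroid sits h/3 = 2.02/3 = 0.673333 m below the base (the top edge), so y_c = 0.673333 m and h_c = 0.673333 × 0.845262 = 0.569143 m.
A = ½ × 3.41 × 2.02 = 3.4441 m².
Resultant F = γ·h_c·A = 8.02458 × 0.569143 × 3.4441 = 15.7297 kN.
I_c = b·h³/36 = 3.41 × 2.02³/36 = 0.780739 m⁴.
Centre of pressure: y_p = y_c + I_c/(y_c·A) = 0.673333 + 0.780739/(0.673333 × 3.4441) = 0.673333 + 0.336667 = 1.01 m along the plane.
Vertically, h_p = y_p·sinθ = 1.01 × 0.845262 = 0.853715 m.

h_p = 0.85 m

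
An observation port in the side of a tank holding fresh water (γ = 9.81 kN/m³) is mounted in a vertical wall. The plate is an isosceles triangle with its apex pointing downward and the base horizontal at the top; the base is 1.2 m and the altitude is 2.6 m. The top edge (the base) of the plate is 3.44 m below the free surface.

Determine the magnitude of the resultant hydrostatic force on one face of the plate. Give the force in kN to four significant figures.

γ = 9.81 kN/m³.
With the apex down, the centroid sits h/3 = 2.6/3 = 0.866667 m below the base (the top edge), so the centroid depth is h_c = 3.44 + 0.866667 = 4.30667 m.
A = ½ × 1.2 × 2.6 = 1.56 m².
Resultant F = γ·h_c·A = 9.81 × 4.30667 × 1.56 = 65.9076 kN.

F ≈ 65.91 kN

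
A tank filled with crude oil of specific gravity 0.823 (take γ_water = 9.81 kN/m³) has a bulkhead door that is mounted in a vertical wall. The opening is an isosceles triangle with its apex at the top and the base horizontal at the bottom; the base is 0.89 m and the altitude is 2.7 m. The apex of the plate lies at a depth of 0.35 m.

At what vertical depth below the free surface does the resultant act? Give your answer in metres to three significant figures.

h_p = 2.34 m

γ = 0.823 × 9.81 = 8.07363 kN/m³.
With the apex up, the centroid sits 2h/3 = 2 × 2.7/3 = 1.8 m below the apex, so the centroid depth is h_c = 0.35 + 1.8 = 2.15 m.
A = ½ × 0.89 × 2.7 = 1.2015 m².
Resultant F = γ·h_c·A = 8.07363 × 2.15 × 1.2015 = 20.856 kN.
I_c = b·h³/36 = 0.89 × 2.7³/36 = 0.486608 m⁴.
Centre of pressure: y_p = y_c + I_c/(y_c·A) = 2.15 + 0.486608/(2.15 × 1.2015) = 2.15 + 0.188372 = 2.33837 m along the plane.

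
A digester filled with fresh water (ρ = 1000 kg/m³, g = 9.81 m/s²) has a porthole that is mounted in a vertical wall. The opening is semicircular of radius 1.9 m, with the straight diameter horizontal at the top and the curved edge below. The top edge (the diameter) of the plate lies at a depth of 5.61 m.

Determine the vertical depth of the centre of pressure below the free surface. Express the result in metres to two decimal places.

γ = ρg = 1000 × 9.81 = 9810 N/m³ = 9.81 kN/m³.
The centroid of a semicircle lies 4r/(3π) = 0.806385 m from the diameter, here below the top edge, so the centroid depth is h_c = 5.61 + 0.806385 = 6.41639 m.
A = πr²/2 = π × 1.9²/2 = 5.67057 m².
Resultant F = γ·h_c·A = 9.81 × 6.41639 × 5.67057 = 356.933 kN.
I_c = (π/8 − 8/(9π))·r⁴ = 0.109757 × 1.9⁴ = 1.43036 m⁴.
Centre of pressure: y_p = y_c + I_c/(y_c·A) = 6.41639 + 1.43036/(6.41639 × 5.67057) = 6.41639 + 0.0393122 = 6.4557 m along the plane.

h_p = 6.46 m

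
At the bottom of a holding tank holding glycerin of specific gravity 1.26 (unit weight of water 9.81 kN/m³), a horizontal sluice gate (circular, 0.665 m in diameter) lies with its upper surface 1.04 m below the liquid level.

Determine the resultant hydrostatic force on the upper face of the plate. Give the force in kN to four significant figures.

γ = 1.26 × 9.81 = 12.3606 kN/m³.
The plate is horizontal, so pressure is uniform at p = γ·h = 12.3606 × 1.04 = 12.855 kN/m².
A = π(0.3325)² = 0.347323 m².
F = p·A = 12.855 × 0.347323 = 4.46484 kN.

F ≈ 4.465 kN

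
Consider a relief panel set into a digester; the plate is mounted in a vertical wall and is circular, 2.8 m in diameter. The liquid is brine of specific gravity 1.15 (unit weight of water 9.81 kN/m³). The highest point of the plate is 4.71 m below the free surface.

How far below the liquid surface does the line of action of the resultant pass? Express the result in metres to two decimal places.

h_p = 6.19 m

γ = 1.15 × 9.81 = 11.2815 kN/m³.
The centroid is at the centre, 1.4 m below the top of the plate, so the centroid depth is h_c = 4.71 + 1.4 = 6.11 m.
A = π(1.4)² = 6.15752 m².
Resultant F = γ·h_c·A = 11.2815 × 6.11 × 6.15752 = 424.438 kN.
I_c = πr⁴/4 = π × 1.4⁴/4 = 3.01719 m⁴.
Centre of pressure: y_p = y_c + I_c/(y_c·A) = 6.11 + 3.01719/(6.11 × 6.15752) = 6.11 + 0.0801965 = 6.1902 m along the plane.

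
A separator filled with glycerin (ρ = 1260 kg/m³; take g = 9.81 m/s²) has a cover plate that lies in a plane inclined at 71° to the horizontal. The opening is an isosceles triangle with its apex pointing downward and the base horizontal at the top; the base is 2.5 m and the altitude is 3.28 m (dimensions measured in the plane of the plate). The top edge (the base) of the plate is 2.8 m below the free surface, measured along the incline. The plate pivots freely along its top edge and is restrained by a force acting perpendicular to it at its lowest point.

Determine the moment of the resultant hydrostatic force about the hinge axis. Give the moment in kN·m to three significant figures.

γ = ρg = 1260 × 9.81 / 1000 = 12.3606 kN/m³.
Let θ = 71° be the plate's angle to the horizontal; measure y along the incline from where the plane meets the free surface. Vertical depth h = y·sinθ with sinθ = 0.945519.
With the apex down, the centroid sits h/3 = 3.28/3 = 1.09333 m below the base (the top edge), so y_c = 2.8 + 1.09333 = 3.89333 m and h_c = 3.89333 × 0.945519 = 3.68122 m.
A = ½ × 2.5 × 3.28 = 4.1 m².
Resultant F = γ·h_c·A = 12.3606 × 3.68122 × 4.1 = 186.559 kN.
I_c = b·h³/36 = 2.5 × 3.28³/36 = 2.45052 m⁴.
Centre of pressure: y_p = y_c + I_c/(y_c·A) = 3.89333 + 2.45052/(3.89333 × 4.1) = 3.89333 + 0.153516 = 4.04685 m along the plane.
The resultant acts 1.09333 + 0.153516 = 1.24685 m (along the plate) below the hinge at the top edge, so the moment about the hinge is M = F × 1.24685 = 186.559 × 1.24685 = 232.611 kN·m.

M ≈ 233 kN·m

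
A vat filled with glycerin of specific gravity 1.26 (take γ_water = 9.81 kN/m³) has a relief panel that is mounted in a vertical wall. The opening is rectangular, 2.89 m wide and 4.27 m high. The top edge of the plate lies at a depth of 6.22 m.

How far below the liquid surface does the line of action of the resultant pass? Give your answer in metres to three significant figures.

h_p = 8.54 m

γ = 1.26 × 9.81 = 12.3606 kN/m³.
The centroid lies 4.27/2 = 2.135 m below the top edge, so the centroid depth is h_c = 6.22 + 2.135 = 8.355 m.
A = 2.89 × 4.27 = 12.3403 m².
Resultant F = γ·h_c·A = 12.3606 × 8.355 × 12.3403 = 1274.42 kN.
I_c = b·h³/12 = 2.89 × 4.27³/12 = 18.75 m⁴.
Centre of pressure: y_p = y_c + I_c/(y_c·A) = 8.355 + 18.75/(8.355 × 12.3403) = 8.355 + 0.181857 = 8.53686 m along the plane.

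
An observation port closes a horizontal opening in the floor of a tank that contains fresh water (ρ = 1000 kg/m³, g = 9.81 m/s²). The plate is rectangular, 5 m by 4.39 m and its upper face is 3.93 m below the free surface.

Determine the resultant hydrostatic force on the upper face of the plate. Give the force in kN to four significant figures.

γ = ρg = 1000 × 9.81 = 9810 N/m³ = 9.81 kN/m³.
The plate is horizontal, so pressure is uniform at p = γ·h = 9.81 × 3.93 = 38.5533 kN/m².
A = 5 × 4.39 = 21.95 m².
F = p·A = 38.5533 × 21.95 = 846.245 kN.

F ≈ 846.2 kN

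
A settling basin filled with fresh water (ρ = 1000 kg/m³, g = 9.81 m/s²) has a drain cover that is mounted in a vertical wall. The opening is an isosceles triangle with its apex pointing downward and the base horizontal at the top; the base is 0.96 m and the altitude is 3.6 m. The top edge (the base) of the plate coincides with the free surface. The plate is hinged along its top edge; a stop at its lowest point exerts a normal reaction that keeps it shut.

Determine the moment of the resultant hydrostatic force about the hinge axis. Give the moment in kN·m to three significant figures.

M ≈ 36.6 kN·m

γ = ρg = 1000 × 9.81 = 9810 N/m³ = 9.81 kN/m³.
With the apex down, the centroid sits h/3 = 3.6/3 = 1.2 m below the base (the top edge), so the centroid depth is h_c = 1.2 m.
A = ½ × 0.96 × 3.6 = 1.728 m².
Resultant F = γ·h_c·A = 9.81 × 1.2 × 1.728 = 20.342 kN.
I_c = b·h³/36 = 0.96 × 3.6³/36 = 1.24416 m⁴.
Centre of pressure: y_p = y_c + I_c/(y_c·A) = 1.2 + 1.24416/(1.2 × 1.728) = 1.2 + 0.6 = 1.8 m along the plane.
The resultant acts 1.2 + 0.6 = 1.8 m (along the plate) below the hinge at the top edge, so the moment about the hinge is M = F × 1.8 = 20.342 × 1.8 = 36.6156 kN·m.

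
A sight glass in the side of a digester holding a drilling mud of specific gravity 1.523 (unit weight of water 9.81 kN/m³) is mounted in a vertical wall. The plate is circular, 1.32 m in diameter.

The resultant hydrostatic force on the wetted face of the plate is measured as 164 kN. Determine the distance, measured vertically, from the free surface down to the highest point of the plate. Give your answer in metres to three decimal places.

γ = 1.523 × 9.81 = 14.94063 kN/m³.
A = π(0.66)² = 1.36848 m².
From F = γ·h_c·A, the centroid depth is h_c = 164/(14.94063 × 1.36848) = 8.02115 m.
The centroid is at the centre, 0.66 m below the top of the plate, so the highest point sits at h_top = 8.02115 − 0.66 = 7.36115 m below the surface.

d_top ≈ 7.361 m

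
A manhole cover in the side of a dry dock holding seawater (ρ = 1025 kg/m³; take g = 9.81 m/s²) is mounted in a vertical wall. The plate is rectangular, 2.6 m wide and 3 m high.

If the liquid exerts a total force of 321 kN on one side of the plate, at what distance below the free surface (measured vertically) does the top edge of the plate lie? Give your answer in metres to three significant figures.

d_top ≈ 2.59 m

γ = ρg = 1025 × 9.81 / 1000 = 10.05525 kN/m³.
A = 2.6 × 3 = 7.8 m².
From F = γ·h_c·A, the centroid depth is h_c = 321/(10.05525 × 7.8) = 4.09277 m.
The centroid lies 3/2 = 1.5 m below the top edge, so the top edge sits at h_top = 4.09277 − 1.5 = 2.59277 m below the surface.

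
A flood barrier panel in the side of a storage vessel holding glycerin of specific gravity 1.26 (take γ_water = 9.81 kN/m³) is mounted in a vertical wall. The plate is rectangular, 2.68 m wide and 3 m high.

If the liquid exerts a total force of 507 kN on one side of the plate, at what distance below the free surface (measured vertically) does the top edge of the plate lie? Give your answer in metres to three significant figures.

d_top ≈ 3.60 m

γ = 1.26 × 9.81 = 12.3606 kN/m³.
A = 2.68 × 3 = 8.04 m².
From F = γ·h_c·A, the centroid depth is h_c = 507/(12.3606 × 8.04) = 5.10167 m.
The centroid lies 3/2 = 1.5 m below the top edge, so the top edge sits at h_top = 5.10167 − 1.5 = 3.60167 m below the surface.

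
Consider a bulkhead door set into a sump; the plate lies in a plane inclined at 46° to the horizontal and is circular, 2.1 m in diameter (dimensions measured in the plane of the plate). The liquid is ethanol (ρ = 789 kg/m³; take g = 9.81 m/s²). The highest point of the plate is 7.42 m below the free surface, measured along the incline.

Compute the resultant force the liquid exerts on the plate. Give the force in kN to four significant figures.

F ≈ 163.3 kN

γ = ρg = 789 × 9.81 / 1000 = 7.74009 kN/m³.
Let θ = 46° be the plate's angle to the horizontal; measure y along the incline from where the plane meets the free surface. Vertical depth h = y·sinθ with sinθ = 0.719340.
The centroid is at the centre, 1.05 m below the top of the plate, so y_c = 7.42 + 1.05 = 8.47 m and h_c = 8.47 × 0.719340 = 6.09281 m.
A = π(1.05)² = 3.46361 m².
Resultant F = γ·h_c·A = 7.74009 × 6.09281 × 3.46361 = 163.34 kN.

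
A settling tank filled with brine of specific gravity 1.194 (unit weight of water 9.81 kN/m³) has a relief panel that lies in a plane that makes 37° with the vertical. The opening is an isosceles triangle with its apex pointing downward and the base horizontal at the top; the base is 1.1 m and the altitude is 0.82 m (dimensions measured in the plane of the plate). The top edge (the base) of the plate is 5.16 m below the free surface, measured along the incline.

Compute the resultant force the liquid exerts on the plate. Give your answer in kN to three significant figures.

γ = 1.194 × 9.81 = 11.71314 kN/m³.
The plate makes 37° with the vertical, i.e. θ = 90° − 37° = 53° to the horizontal. Measuring y along the incline from the free-surface line, vertical depth h = y·sinθ with sinθ = 0.798636.
With the apex down, the centroid sits h/3 = 0.82/3 = 0.273333 m below the base (the top edge), so y_c = 5.16 + 0.273333 = 5.43333 m and h_c = 5.43333 × 0.798636 = 4.33925 m.
A = ½ × 1.1 × 0.82 = 0.451 m².
Resultant F = γ·h_c·A = 11.71314 × 4.33925 × 0.451 = 22.9226 kN.

F ≈ 22.9 kN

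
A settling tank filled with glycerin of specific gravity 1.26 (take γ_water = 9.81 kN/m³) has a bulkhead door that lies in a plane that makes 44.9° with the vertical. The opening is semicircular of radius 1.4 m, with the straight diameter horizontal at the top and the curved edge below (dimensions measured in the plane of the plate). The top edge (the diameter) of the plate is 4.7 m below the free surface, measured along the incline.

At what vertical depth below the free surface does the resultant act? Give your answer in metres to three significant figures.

γ = 1.26 × 9.81 = 12.3606 kN/m³.
The plate makes 44.9° with the vertical, i.e. θ = 90° − 44.9° = 45.1° to the horizontal. Measuring y along the incline from the free-surface line, vertical depth h = y·sinθ with sinθ = 0.708340.
The centroid of a semicircle lies 4r/(3π) = 0.594178 m from the diameter, here below the top edge, so y_c = 4.7 + 0.594178 = 5.29418 m and h_c = 5.29418 × 0.708340 = 3.75008 m.
A = πr²/2 = π × 1.4²/2 = 3.07876 m².
Resultant F = γ·h_c·A = 12.3606 × 3.75008 × 3.07876 = 142.71 kN.
I_c = (π/8 − 8/(9π))·r⁴ = 0.109757 × 1.4⁴ = 0.421642 m⁴.
Centre of pressure: y_p = y_c + I_c/(y_c·A) = 5.29418 + 0.421642/(5.29418 × 3.07876) = 5.29418 + 0.0258684 = 5.32005 m along the plane.
Vertically, h_p = y_p·sinθ = 5.32005 × 0.708340 = 3.7684 m.

h_p = 3.77 m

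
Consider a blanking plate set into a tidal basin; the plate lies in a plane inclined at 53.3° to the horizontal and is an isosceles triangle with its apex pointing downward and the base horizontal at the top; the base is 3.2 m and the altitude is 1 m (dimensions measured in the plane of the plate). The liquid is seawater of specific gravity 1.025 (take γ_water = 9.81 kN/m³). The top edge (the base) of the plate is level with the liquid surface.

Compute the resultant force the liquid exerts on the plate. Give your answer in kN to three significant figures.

F ≈ 4.30 kN

γ = 1.025 × 9.81 = 10.05525 kN/m³.
Let θ = 53.3° be the plate's angle to the horizontal; measure y along the incline from where the plane meets the free surface. Vertical depth h = y·sinθ with sinθ = 0.801776.
With the apex down, the centroid sits h/3 = 1/3 = 0.333333 m below the base (the top edge), so y_c = 0.333333 m and h_c = 0.333333 × 0.801776 = 0.267258 m.
A = ½ × 3.2 × 1 = 1.6 m².
Resultant F = γ·h_c·A = 10.05525 × 0.267258 × 1.6 = 4.29975 kN.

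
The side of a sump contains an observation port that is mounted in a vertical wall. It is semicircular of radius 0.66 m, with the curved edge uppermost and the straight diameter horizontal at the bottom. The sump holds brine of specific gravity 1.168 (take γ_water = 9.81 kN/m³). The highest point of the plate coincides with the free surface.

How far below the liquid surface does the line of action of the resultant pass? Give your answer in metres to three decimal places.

h_p = 0.460 m

γ = 1.168 × 9.81 = 11.45808 kN/m³.
The centroid lies 4r/(3π) = 0.280113 m above the diameter, so r − 4r/(3π) = 0.66 − 0.280113 = 0.379887 m below the topmost point, so the centroid depth is h_c = 0.379887 m.
A = πr²/2 = π × 0.66²/2 = 0.684239 m².
Resultant F = γ·h_c·A = 11.45808 × 0.379887 × 0.684239 = 2.97834 kN.
I_c = (π/8 − 8/(9π))·r⁴ = 0.109757 × 0.66⁴ = 0.0208261 m⁴.
Centre of pressure: y_p = y_c + I_c/(y_c·A) = 0.379887 + 0.0208261/(0.379887 × 0.684239) = 0.379887 + 0.0801209 = 0.460008 m along the plane.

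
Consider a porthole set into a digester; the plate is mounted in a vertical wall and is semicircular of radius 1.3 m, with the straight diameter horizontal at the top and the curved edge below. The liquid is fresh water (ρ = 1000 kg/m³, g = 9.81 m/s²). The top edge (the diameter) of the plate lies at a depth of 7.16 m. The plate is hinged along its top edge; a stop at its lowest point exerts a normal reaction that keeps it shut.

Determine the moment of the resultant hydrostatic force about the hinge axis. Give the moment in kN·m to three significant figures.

γ = ρg = 1000 × 9.81 = 9810 N/m³ = 9.81 kN/m³.
The centroid of a semicircle lies 4r/(3π) = 0.551737 m from the diameter, here below the top edge, so the centroid depth is h_c = 7.16 + 0.551737 = 7.71174 m.
A = πr²/2 = π × 1.3²/2 = 2.65465 m².
Resultant F = γ·h_c·A = 9.81 × 7.71174 × 2.65465 = 200.83 kN.
I_c = (π/8 − 8/(9π))·r⁴ = 0.109757 × 1.3⁴ = 0.313477 m⁴.
Centre of pressure: y_p = y_c + I_c/(y_c·A) = 7.71174 + 0.313477/(7.71174 × 2.65465) = 7.71174 + 0.0153125 = 7.72705 m along the plane.
The resultant acts 0.551737 + 0.0153125 = 0.567049 m (along the plate) below the hinge at the top edge, so the moment about the hinge is M = F × 0.567049 = 200.83 × 0.567049 = 113.88 kN·m.

M ≈ 114 kN·m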